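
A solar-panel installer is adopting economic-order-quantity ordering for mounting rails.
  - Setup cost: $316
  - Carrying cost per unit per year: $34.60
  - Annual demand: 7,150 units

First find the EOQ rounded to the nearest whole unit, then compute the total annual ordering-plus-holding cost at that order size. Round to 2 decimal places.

2DS/H = 2·7,150·316/34.6 = 130,601.16
EOQ = √130,601.16 ≈ 361.39 → Q = 361 units
Annual ordering cost = (D/Q)·S = (7,150/361) × 316 = $6,258.73
Annual holding cost  = (Q/2)·H = (361/2) × 34.6 = $6,245.30
Total = $6,258.73 + $6,245.30 = $12,504.03

$12,504.03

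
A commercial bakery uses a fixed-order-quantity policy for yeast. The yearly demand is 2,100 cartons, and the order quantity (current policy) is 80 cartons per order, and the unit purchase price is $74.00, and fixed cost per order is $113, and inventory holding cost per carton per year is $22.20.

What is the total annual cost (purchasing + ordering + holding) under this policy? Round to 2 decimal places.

$159,254.25

Annual ordering cost = (D/Q)·S = (2,100/80) × 113 = $2,966.25
Annual holding cost  = (Q/2)·H = (80/2) × 22.2 = $888.00
Purchase cost = D·C = 2,100 × 74 = $155,400.00
Total = $2,966.25 + $888.00 + $155,400.00 = $159,254.25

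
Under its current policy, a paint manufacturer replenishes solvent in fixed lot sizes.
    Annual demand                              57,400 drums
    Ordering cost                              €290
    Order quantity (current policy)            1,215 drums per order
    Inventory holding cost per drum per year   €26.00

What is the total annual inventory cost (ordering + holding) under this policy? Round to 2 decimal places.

€29,495.41

Orders/yr = 57,400/1,215 = 47.243; ordering cost = 47.243 × €290 = €13,700.41
Average inventory = 1,215/2 = 607.5; holding cost = 607.5 × €26 = €15,795.00
Total = €13,700.41 + €15,795.00 = €29,495.41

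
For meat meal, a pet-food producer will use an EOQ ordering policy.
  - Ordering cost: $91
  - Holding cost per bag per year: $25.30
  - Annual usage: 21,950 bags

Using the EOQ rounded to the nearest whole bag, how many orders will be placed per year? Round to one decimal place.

55.3 orders per year

Optimal lot size Q* = (2 × 21,950 × $91 / $25.3)^½ ≈ 397.37 → Q = 397
N = D/Q = 21,950/397 ≈ 55.290 orders/yr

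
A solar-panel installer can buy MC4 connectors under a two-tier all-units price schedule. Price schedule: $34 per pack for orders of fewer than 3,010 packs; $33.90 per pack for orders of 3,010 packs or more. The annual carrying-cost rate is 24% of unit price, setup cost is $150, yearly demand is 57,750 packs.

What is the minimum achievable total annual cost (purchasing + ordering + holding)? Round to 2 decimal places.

$1,972,847.59

H₁ = 24%×$34 = $8.1600;  H₂ = 24%×$33.90 = $8.1360
EOQ₁ = √(2×57,750×150/8.1600) = 1,457.11  (< 3,010, feasible at tier 1)
EOQ₂ = √(2×57,750×150/8.1360) = 1,459.25  (< 3,010 → use Q = 3,010 at tier-2 price)
TC(tier 1 (EOQ₁), Q≈1,457.1) = $1,975,390.00
TC(tier 2, Q≈3,010.0) = $1,972,847.59
Minimum at tier 2: $1,972,847.59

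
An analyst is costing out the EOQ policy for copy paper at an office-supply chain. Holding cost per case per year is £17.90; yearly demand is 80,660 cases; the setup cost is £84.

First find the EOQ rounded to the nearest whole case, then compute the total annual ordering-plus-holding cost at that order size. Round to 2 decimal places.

Q* = √(2·D·S / H) = √(2·80,660·84 / 17.9) = √757,032.4 ≈ 870.08 → Q = 870 cases
Orders/yr = 80,660/870 = 92.713; ordering cost = 92.713 × £84 = £7,787.86
Average inventory = 870/2 = 435; holding cost = 435 × £17.9 = £7,786.50
Total = £7,787.86 + £7,786.50 = £15,574.36

£15,574.36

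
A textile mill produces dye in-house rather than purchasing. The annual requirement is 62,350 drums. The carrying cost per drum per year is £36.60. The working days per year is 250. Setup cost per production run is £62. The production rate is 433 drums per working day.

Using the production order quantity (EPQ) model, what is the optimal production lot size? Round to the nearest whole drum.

Daily demand d = 62,350/250 = 249.400; p = 433; 1 − d/p = 0.42402
EPQ = √(2DS / (H(1 − d/p)))
    = √(2 × 62,350 × 62 / (36.6 × 0.42402)) ≈ 705.82

706 drums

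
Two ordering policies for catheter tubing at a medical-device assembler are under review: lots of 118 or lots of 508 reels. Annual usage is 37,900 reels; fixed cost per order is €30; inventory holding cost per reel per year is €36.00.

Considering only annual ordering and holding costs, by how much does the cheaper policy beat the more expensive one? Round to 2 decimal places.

For each Q, cost = (D/Q)·S + (Q/2)·H.
TC(118) = (37,900/118)×30 + (118/2)×36 = €11,759.59
TC(508) = (37,900/508)×30 + (508/2)×36 = €11,382.19
|ΔTC| = |€11,759.59 − €11,382.19| = €377.40

€377.40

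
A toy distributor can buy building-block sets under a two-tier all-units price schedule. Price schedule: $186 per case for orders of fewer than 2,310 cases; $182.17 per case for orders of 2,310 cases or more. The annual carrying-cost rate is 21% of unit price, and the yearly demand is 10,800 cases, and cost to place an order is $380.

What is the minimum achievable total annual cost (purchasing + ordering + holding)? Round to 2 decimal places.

H₁ = 21%×$186 = $39.0600;  H₂ = 21%×$182.17 = $38.2557
EOQ₁ = √(2×10,800×380/39.0600) = 458.41  (< 2,310, feasible at tier 1)
EOQ₂ = √(2×10,800×380/38.2557) = 463.20  (< 2,310 → use Q = 2,310 at tier-2 price)
TC(tier 1 (EOQ₁), Q≈458.4) = $2,026,705.43
TC(tier 2, Q≈2,310.0) = $2,013,397.96
Minimum at tier 2: $2,013,397.96

$2,013,397.96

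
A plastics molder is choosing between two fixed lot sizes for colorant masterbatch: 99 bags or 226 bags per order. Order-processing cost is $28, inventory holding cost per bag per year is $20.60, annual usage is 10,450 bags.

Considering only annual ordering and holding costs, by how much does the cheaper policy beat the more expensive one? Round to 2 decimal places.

$352.77

For each Q, cost = (D/Q)·S + (Q/2)·H.
TC(99) = (10,450/99)×28 + (99/2)×20.6 = $3,975.26
TC(226) = (10,450/226)×28 + (226/2)×20.6 = $3,622.49
Cheaper: Q = 226.  Difference = $352.77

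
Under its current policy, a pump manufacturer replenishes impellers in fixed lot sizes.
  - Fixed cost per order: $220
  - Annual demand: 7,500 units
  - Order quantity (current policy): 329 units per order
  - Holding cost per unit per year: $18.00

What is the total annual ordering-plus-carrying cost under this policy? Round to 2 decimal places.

Annual ordering cost = (D/Q)·S = (7,500/329) × 220 = $5,015.20
Annual holding cost  = (Q/2)·H = (329/2) × 18 = $2,961.00
Total = $5,015.20 + $2,961.00 = $7,976.20

$7,976.20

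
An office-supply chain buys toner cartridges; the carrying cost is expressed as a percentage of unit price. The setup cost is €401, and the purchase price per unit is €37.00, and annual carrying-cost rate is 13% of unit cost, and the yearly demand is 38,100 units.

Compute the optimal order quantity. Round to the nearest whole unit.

H = i·C = 0.13 × €37 = €4.8100 per unit-year
2DS/H = 2·38,100·401/4.81 = 6,352,640.33
EOQ = √6,352,640.33 ≈ 2,520.44

2,520 units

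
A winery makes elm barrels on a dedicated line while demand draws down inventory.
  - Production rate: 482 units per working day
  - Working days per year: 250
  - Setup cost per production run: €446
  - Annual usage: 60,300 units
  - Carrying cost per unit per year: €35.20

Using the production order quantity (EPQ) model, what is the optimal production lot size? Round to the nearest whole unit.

Daily demand d = 60,300/250 = 241.200; p = 482; 1 − d/p = 0.49959
EPQ = √(2DS / (H(1 − d/p)))
    = √(2 × 60,300 × 446 / (35.2 × 0.49959)) ≈ 1,748.90

1,749 units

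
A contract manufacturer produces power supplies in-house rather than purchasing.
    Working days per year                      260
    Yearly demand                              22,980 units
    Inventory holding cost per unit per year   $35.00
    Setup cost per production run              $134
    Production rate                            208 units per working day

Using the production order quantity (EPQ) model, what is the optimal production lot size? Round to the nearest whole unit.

Daily demand d = 22,980/260 = 88.385; p = 208; 1 − d/p = 0.57507
EPQ = √(2DS / (H(1 − d/p)))
    = √(2 × 22,980 × 134 / (35 × 0.57507)) ≈ 553.15

553 units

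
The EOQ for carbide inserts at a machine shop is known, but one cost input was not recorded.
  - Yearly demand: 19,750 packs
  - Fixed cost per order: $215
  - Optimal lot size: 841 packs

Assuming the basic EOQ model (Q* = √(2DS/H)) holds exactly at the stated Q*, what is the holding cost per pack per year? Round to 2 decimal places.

$12.01

From Q* = √(2DS/H) ⇒ Q*² = 2DS/H.
H = 2DS / Q² = 2 × 19,750 × 215 / 841² = 12.0073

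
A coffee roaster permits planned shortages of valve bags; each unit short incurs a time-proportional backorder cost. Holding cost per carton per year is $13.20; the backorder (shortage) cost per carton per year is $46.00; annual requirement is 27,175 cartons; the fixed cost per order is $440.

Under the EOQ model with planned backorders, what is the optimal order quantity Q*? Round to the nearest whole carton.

Basic EOQ = √(2·27,175·440/13.2) = 1,345.982
Backorder adjustment √((H+b)/b) = √((13.2+46)/46) = 1.1344
Q* = 1,345.982 × 1.1344 ≈ 1,526.94

1,527 cartons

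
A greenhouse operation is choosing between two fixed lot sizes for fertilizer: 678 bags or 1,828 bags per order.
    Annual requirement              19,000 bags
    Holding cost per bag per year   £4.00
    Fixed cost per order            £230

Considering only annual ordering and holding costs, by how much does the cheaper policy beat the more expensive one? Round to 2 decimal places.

£1,754.84

TC(Q) = (D/Q)S + (Q/2)H
TC(678) = (19,000/678)×230 + (678/2)×4 = £7,801.43
TC(1,828) = (19,000/1,828)×230 + (1,828/2)×4 = £6,046.59
|ΔTC| = |£7,801.43 − £6,046.59| = £1,754.84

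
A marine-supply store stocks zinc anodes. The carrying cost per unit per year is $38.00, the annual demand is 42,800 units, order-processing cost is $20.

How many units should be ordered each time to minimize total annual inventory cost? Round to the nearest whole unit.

Optimal lot size Q* = (2 × 42,800 × $20 / $38)^½ ≈ 212.26

212 units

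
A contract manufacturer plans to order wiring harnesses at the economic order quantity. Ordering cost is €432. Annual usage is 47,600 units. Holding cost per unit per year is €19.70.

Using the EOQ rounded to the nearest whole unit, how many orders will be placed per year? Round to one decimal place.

Optimal lot size Q* = (2 × 47,600 × €432 / €19.7)^½ ≈ 1,444.86 → Q = 1,445
N = D/Q = 47,600/1,445 ≈ 32.941 orders/yr

32.9 orders per year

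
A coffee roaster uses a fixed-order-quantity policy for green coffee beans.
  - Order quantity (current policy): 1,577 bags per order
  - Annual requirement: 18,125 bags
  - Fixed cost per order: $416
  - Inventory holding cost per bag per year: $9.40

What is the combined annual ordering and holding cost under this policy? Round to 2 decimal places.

$12,193.13

Annual ordering cost = (D/Q)·S = (18,125/1,577) × 416 = $4,781.23
Annual holding cost  = (Q/2)·H = (1,577/2) × 9.4 = $7,411.90
Total = $4,781.23 + $7,411.90 = $12,193.13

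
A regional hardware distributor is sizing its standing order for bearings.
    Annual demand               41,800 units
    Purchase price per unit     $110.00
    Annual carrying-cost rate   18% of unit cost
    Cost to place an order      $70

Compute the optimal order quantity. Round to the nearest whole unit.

544 units

Holding cost per unit per year: H = 18% × $110 = $19.8000
2DS/H = 2·41,800·70/19.8 = 295,555.56
EOQ = √295,555.56 ≈ 543.65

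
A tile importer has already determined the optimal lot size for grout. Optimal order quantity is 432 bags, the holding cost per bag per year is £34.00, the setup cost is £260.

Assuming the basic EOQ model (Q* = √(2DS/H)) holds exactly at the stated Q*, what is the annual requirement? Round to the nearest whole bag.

EOQ relation: Q² = 2DS/H, so rearrange for the unknown.
D = Q²H / (2S) = 432² × 34 / (2 × 260) = 12,202.34

12,202 bags per year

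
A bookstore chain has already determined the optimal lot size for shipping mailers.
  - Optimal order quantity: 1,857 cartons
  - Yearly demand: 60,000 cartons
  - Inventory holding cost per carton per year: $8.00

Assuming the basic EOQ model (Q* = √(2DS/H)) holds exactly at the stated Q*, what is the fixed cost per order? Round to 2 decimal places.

$229.90

From Q* = √(2DS/H) ⇒ Q*² = 2DS/H.
S = Q²H / (2D) = 1,857² × 8 / (2 × 60,000) = 229.8966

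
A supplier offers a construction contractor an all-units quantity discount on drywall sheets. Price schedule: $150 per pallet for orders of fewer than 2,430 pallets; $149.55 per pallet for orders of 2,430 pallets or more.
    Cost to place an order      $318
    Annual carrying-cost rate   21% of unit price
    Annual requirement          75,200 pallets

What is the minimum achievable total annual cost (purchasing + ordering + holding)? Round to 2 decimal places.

H₁ = 21%×$150 = $31.5000;  H₂ = 21%×$149.55 = $31.4055
EOQ₁ = √(2×75,200×318/31.5000) = 1,232.20  (< 2,430, feasible at tier 1)
EOQ₂ = √(2×75,200×318/31.4055) = 1,234.06  (< 2,430 → use Q = 2,430 at tier-2 price)
TC(tier 1 (EOQ₁), Q≈1,232.2) = $11,318,814.39
TC(tier 2, Q≈2,430.0) = $11,294,158.67
Minimum at tier 2: $11,294,158.67

$11,294,158.67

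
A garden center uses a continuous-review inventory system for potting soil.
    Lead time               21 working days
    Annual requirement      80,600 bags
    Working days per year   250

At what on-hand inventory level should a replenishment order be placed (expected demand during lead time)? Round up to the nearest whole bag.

6,771 bags

Daily demand d = 80,600 / 250 = 322.400 bags/day
Demand during lead time = 322.400 × 21 = 6,770.40
Reorder point = 6,770.40 → round up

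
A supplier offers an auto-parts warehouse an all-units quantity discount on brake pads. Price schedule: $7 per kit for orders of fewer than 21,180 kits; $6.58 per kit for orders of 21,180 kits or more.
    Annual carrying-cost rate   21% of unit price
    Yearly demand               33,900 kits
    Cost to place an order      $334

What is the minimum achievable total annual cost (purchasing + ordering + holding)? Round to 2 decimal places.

H₁ = 21%×$7 = $1.4700;  H₂ = 21%×$6.58 = $1.3818
EOQ₁ = √(2×33,900×334/1.4700) = 3,924.91  (< 21,180, feasible at tier 1)
EOQ₂ = √(2×33,900×334/1.3818) = 4,048.23  (< 21,180 → use Q = 21,180 at tier-2 price)
TC(tier 1 (EOQ₁), Q≈3,924.9) = $243,069.61
TC(tier 2, Q≈21,180.0) = $238,229.85
Minimum at tier 2: $238,229.85

$238,229.85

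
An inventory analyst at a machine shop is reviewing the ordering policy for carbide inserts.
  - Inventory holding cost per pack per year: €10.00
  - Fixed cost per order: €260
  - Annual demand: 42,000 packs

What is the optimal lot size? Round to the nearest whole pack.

1,478 packs

EOQ = √(2DS/H) = √(2 × 42,000 × 260 / 10)
    = √(2,184,000.00) ≈ 1,477.84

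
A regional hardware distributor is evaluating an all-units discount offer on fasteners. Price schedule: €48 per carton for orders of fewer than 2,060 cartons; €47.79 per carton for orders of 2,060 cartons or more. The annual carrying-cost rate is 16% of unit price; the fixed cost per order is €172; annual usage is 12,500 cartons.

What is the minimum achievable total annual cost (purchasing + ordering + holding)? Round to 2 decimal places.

H₁ = 16%×€48 = €7.6800;  H₂ = 16%×€47.79 = €7.6464
EOQ₁ = √(2×12,500×172/7.6800) = 748.26  (< 2,060, feasible at tier 1)
EOQ₂ = √(2×12,500×172/7.6464) = 749.90  (< 2,060 → use Q = 2,060 at tier-2 price)
TC(tier 1 (EOQ₁), Q≈748.3) = €605,746.65
TC(tier 2, Q≈2,060.0) = €606,294.48
Minimum at tier 1 (EOQ₁): €605,746.65

€605,746.65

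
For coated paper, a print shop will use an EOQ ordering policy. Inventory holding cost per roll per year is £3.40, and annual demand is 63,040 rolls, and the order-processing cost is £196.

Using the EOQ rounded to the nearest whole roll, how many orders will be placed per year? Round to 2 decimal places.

Optimal lot size Q* = (2 × 63,040 × £196 / £3.4)^½ ≈ 2,695.95 → Q = 2,696
N = D/Q = 63,040/2,696 ≈ 23.383 orders/yr

23.38 orders per year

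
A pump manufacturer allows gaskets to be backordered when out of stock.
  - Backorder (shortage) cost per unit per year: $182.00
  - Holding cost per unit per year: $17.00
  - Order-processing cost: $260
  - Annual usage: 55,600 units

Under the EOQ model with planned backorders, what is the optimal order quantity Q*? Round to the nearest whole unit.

1,364 units

Q* = √(2DS/H) · √((H + b)/b)
   = √(2 × 55,600 × 260 / 17) · √((17 + 182) / 182)
   = 1,304.111 × 1.0457 ≈ 1,363.66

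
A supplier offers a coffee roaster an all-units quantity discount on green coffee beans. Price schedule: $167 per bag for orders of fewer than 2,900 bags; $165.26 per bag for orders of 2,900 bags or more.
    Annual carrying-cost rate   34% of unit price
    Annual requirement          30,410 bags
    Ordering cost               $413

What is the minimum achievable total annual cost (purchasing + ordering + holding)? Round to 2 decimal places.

H₁ = 34%×$167 = $56.7800;  H₂ = 34%×$165.26 = $56.1884
EOQ₁ = √(2×30,410×413/56.7800) = 665.12  (< 2,900, feasible at tier 1)
EOQ₂ = √(2×30,410×413/56.1884) = 668.61  (< 2,900 → use Q = 2,900 at tier-2 price)
TC(tier 1 (EOQ₁), Q≈665.1) = $5,116,235.56
TC(tier 2, Q≈2,900.0) = $5,111,360.58
Minimum at tier 2: $5,111,360.58

$5,111,360.58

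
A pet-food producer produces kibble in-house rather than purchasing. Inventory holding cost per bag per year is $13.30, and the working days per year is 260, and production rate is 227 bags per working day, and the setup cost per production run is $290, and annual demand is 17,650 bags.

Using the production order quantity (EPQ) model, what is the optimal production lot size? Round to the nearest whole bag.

Daily demand d = 17,650/260 = 67.885; p = 227; 1 − d/p = 0.70095
EPQ = √(2DS / (H(1 − d/p)))
    = √(2 × 17,650 × 290 / (13.3 × 0.70095)) ≈ 1,047.89

1,048 bags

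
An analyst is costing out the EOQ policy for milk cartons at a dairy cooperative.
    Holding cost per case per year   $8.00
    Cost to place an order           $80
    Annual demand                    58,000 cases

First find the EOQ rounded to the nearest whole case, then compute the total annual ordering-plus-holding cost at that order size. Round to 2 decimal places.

EOQ = √(2DS/H) = √(2 × 58,000 × 80 / 8)
    = √(1,160,000.00) ≈ 1,077.03 → Q = 1,077 cases
Ordering: D/Q × S = 58,000/1,077 × $80 = $4,308.26
Holding:  Q/2 × H = 1,077/2 × $8 = $4,308.00
Total = $4,308.26 + $4,308.00 = $8,616.26

$8,616.26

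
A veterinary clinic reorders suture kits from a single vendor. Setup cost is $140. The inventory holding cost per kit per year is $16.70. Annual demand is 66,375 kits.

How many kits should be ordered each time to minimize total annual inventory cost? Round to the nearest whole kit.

EOQ = √(2DS/H) = √(2 × 66,375 × 140 / 16.7)
    = √(1,112,874.25) ≈ 1,054.93

1,055 kits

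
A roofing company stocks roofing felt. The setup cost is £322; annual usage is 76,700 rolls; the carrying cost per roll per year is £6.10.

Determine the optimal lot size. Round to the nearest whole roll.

Optimal lot size Q* = (2 × 76,700 × £322 / £6.1)^½ ≈ 2,845.61

2,846 rolls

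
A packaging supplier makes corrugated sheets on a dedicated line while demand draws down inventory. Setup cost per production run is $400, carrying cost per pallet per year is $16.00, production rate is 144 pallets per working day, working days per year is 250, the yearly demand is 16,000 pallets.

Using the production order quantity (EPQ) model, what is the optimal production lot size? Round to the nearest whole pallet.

1,200 pallets

d = 16,000/250 = 64.0000 pallets/day;  effective holding cost H(1 − d/p) = 16·(1 − 64.0000/144) = 8.88889
Q* = √(2DS / H_eff) = √(2·16,000·400 / 8.88889) ≈ 1,200.00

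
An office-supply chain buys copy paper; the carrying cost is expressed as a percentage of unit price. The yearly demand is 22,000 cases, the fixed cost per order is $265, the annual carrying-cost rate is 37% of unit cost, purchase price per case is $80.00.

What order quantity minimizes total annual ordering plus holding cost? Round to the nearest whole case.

628 cases

Holding cost per case per year: H = 37% × $80 = $29.6000
EOQ = √(2DS/H) = √(2 × 22,000 × 265 / 29.6)
    = √(393,918.92) ≈ 627.63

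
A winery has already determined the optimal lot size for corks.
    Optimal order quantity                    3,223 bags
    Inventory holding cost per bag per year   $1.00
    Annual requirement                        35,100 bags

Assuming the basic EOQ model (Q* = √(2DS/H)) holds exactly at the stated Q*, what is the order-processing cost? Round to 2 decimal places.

$147.97

From Q* = √(2DS/H) ⇒ Q*² = 2DS/H.
S = Q²H / (2D) = 3,223² × 1 / (2 × 35,100) = 147.9733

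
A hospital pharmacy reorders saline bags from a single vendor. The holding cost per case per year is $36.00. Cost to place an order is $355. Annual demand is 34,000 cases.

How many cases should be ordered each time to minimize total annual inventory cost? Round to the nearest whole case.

819 cases

Q* = √(2·D·S / H) = √(2·34,000·355 / 36) = √670,555.6 ≈ 818.87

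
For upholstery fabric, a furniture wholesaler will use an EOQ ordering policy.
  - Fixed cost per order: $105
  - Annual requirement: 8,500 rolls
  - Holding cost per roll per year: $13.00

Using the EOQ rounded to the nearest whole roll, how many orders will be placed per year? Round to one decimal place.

22.9 orders per year

Optimal lot size Q* = (2 × 8,500 × $105 / $13)^½ ≈ 370.55 → Q = 371
Orders per year = D/Q = 8,500 / 371 = 22.911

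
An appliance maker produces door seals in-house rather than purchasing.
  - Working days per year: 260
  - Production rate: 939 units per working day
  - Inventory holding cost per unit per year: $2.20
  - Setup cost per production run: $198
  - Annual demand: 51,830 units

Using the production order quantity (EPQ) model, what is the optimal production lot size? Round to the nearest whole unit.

3,441 units

d = 51,830/260 = 199.3462 units/day;  effective holding cost H(1 − d/p) = 2.2·(1 − 199.3462/939) = 1.73295
Q* = √(2DS / H_eff) = √(2·51,830·198 / 1.73295) ≈ 3,441.48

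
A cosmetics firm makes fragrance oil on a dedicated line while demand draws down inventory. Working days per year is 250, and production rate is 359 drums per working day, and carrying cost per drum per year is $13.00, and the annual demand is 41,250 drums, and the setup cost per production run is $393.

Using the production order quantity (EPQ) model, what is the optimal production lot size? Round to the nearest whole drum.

d = 41,250/250 = 165.0000 drums/day;  effective holding cost H(1 − d/p) = 13·(1 − 165.0000/359) = 7.02507
Q* = √(2DS / H_eff) = √(2·41,250·393 / 7.02507) ≈ 2,148.31

2,148 drums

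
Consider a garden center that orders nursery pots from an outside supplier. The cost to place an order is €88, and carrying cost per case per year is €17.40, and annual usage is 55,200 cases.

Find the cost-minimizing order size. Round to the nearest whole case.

2DS/H = 2·55,200·88/17.4 = 558,344.83
EOQ = √558,344.83 ≈ 747.22

747 cases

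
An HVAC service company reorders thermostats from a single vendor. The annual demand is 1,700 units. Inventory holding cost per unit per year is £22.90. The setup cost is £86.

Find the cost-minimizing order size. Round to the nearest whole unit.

113 units

Q* = √(2·D·S / H) = √(2·1,700·86 / 22.9) = √12,768.6 ≈ 113.00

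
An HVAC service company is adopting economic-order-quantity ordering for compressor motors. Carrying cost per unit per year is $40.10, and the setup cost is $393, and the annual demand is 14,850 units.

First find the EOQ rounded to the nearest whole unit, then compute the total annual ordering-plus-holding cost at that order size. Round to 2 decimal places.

$21,634.50

Optimal lot size Q* = (2 × 14,850 × $393 / $40.1)^½ ≈ 539.51 → Q = 540 units
Orders/yr = 14,850/540 = 27.500; ordering cost = 27.500 × $393 = $10,807.50
Average inventory = 540/2 = 270; holding cost = 270 × $40.1 = $10,827.00
Total = $10,807.50 + $10,827.00 = $21,634.50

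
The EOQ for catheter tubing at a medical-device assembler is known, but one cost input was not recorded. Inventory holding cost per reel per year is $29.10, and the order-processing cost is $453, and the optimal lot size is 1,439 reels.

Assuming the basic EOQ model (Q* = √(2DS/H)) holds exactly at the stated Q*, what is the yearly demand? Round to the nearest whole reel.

EOQ relation: Q² = 2DS/H, so rearrange for the unknown.
D = Q²H / (2S) = 1,439² × 29.1 / (2 × 453) = 66,509.91

66,510 reels per year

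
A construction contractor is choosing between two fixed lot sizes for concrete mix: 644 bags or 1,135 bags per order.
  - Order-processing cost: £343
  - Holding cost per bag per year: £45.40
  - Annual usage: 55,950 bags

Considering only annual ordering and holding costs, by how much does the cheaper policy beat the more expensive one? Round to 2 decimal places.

£1,745.52

TC(Q) = (D/Q)S + (Q/2)H
TC(644) = (55,950/644)×343 + (644/2)×45.4 = £44,418.26
TC(1,135) = (55,950/1,135)×343 + (1,135/2)×45.4 = £42,672.74
Cheaper: Q = 1,135.  Difference = £1,745.52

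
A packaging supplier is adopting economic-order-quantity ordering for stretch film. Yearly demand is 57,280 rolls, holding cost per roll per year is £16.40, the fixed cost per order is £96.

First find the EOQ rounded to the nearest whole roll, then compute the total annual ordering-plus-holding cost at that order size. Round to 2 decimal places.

£13,429.94

EOQ = √(2DS/H) = √(2 × 57,280 × 96 / 16.4)
    = √(670,595.12) ≈ 818.90 → Q = 819 rolls
Ordering: D/Q × S = 57,280/819 × £96 = £6,714.14
Holding:  Q/2 × H = 819/2 × £16.4 = £6,715.80
Total = £6,714.14 + £6,715.80 = £13,429.94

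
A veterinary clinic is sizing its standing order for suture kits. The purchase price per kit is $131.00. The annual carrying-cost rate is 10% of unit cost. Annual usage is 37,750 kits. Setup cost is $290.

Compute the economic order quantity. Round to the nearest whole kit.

1,293 kits

Holding cost per kit per year: H = 10% × $131 = $13.1000
EOQ = √(2DS/H) = √(2 × 37,750 × 290 / 13.1)
    = √(1,671,374.05) ≈ 1,292.82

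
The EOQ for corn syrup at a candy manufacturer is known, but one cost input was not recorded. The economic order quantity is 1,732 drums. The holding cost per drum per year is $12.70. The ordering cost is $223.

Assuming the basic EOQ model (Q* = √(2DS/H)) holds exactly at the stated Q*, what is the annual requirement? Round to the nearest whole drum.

Since Q* = (2DS/H)^½, squaring gives Q*²·H = 2DS.
D = Q²H / (2S) = 1,732² × 12.7 / (2 × 223) = 85,421.00

85,421 drums per year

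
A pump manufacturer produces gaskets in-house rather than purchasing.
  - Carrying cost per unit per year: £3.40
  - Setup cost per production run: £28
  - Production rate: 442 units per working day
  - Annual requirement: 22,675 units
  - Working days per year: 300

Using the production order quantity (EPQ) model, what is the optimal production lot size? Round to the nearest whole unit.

Daily demand d = 22,675/300 = 75.583; p = 442; 1 − d/p = 0.82900
EPQ = √(2DS / (H(1 − d/p)))
    = √(2 × 22,675 × 28 / (3.4 × 0.82900)) ≈ 671.20

671 units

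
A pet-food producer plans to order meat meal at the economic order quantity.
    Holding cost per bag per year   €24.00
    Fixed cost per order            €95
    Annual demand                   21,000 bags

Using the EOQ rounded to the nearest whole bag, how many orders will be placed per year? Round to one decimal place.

51.5 orders per year

EOQ = √(2DS/H) = √(2 × 21,000 × 95 / 24)
    = √(166,250.00) ≈ 407.74 → Q = 408
N = D/Q = 21,000/408 ≈ 51.471 orders/yr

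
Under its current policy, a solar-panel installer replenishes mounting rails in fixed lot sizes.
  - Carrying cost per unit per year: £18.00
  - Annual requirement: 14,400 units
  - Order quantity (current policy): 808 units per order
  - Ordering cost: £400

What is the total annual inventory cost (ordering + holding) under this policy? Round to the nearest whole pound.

£14,401

Annual ordering cost = (D/Q)·S = (14,400/808) × 400 = £7,128.71
Annual holding cost  = (Q/2)·H = (808/2) × 18 = £7,272.00
Total = £7,128.71 + £7,272.00 = £14,400.71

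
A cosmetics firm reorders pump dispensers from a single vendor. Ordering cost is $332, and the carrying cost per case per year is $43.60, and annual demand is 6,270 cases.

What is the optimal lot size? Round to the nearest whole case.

EOQ = √(2DS/H) = √(2 × 6,270 × 332 / 43.6)
    = √(95,488.07) ≈ 309.01

309 cases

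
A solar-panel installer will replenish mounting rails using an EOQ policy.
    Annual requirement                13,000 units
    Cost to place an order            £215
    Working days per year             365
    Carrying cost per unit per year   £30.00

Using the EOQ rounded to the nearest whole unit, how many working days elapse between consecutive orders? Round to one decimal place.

EOQ = √(2DS/H) = √(2 × 13,000 × 215 / 30)
    = √(186,333.33) ≈ 431.66 → Q = 432 units
Days between orders = 365 / (D/Q) = 365 / 30.093 ≈ 12.129

12.1 days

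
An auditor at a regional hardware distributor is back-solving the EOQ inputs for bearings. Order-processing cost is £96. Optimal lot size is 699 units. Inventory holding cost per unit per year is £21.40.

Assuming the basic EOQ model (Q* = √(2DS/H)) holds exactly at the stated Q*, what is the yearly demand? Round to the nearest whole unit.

54,459 units per year

Since Q* = (2DS/H)^½, squaring gives Q*²·H = 2DS.
D = Q²H / (2S) = 699² × 21.4 / (2 × 96) = 54,458.65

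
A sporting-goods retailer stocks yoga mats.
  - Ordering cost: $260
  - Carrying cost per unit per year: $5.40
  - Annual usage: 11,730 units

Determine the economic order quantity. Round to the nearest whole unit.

Optimal lot size Q* = (2 × 11,730 × $260 / $5.4)^½ ≈ 1,062.81

1,063 units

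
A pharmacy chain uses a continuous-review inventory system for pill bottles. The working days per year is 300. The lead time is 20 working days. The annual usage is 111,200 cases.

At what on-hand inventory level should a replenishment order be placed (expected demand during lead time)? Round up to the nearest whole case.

Daily demand d = 111,200 / 300 = 370.667 cases/day
Demand during lead time = 370.667 × 20 = 7,413.33
Reorder point = 7,413.33 → round up

7,414 cases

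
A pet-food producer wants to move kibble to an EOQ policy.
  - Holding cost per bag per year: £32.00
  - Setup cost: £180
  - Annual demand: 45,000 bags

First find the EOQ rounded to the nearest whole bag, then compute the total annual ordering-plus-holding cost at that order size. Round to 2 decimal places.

£22,768.40

Optimal lot size Q* = (2 × 45,000 × £180 / £32)^½ ≈ 711.51 → Q = 712 bags
Annual ordering cost = (D/Q)·S = (45,000/712) × 180 = £11,376.40
Annual holding cost  = (Q/2)·H = (712/2) × 32 = £11,392.00
Total = £11,376.40 + £11,392.00 = £22,768.40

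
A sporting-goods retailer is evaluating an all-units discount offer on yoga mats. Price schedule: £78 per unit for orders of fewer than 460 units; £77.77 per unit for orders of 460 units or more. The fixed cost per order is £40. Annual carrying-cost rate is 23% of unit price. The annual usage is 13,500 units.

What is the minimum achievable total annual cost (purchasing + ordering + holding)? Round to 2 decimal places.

H₁ = 23%×£78 = £17.9400;  H₂ = 23%×£77.77 = £17.8871
EOQ₁ = √(2×13,500×40/17.9400) = 245.36  (< 460, feasible at tier 1)
EOQ₂ = √(2×13,500×40/17.8871) = 245.72  (< 460 → use Q = 460 at tier-2 price)
TC(tier 1 (EOQ₁), Q≈245.4) = £1,057,401.73
TC(tier 2, Q≈460.0) = £1,055,182.95
Minimum at tier 2: £1,055,182.95

£1,055,182.95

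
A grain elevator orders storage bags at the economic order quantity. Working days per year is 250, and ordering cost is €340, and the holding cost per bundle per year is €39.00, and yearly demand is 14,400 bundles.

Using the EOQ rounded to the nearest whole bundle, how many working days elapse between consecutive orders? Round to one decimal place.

8.7 days

Optimal lot size Q* = (2 × 14,400 × €340 / €39)^½ ≈ 501.08 → Q = 501 bundles
Days between orders = 250 / (D/Q) = 250 / 28.743 ≈ 8.698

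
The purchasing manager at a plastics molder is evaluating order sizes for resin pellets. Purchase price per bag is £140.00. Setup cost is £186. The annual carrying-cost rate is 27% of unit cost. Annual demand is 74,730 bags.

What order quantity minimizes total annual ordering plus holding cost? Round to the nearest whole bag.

858 bags

H = i·C = 0.27 × £140 = £37.8000 per bag-year
Q* = √(2·D·S / H) = √(2·74,730·186 / 37.8) = √735,438.1 ≈ 857.58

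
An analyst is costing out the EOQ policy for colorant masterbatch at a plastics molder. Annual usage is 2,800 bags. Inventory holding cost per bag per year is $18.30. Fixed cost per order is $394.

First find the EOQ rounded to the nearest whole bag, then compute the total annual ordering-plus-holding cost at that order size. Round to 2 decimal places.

$6,354.30

Q* = √(2·D·S / H) = √(2·2,800·394 / 18.3) = √120,568.3 ≈ 347.23 → Q = 347 bags
Orders/yr = 2,800/347 = 8.069; ordering cost = 8.069 × $394 = $3,179.25
Average inventory = 347/2 = 173.5; holding cost = 173.5 × $18.3 = $3,175.05
Total = $3,179.25 + $3,175.05 = $6,354.30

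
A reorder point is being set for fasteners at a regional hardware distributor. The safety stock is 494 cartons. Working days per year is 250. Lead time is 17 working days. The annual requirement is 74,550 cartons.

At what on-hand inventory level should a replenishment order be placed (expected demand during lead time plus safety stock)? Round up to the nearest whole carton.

Daily demand d = 74,550 / 250 = 298.200 cartons/day
Demand during lead time = 298.200 × 17 = 5,069.40
Reorder point = 5,069.40 + 494 = 5,563.40 → round up

5,564 cartons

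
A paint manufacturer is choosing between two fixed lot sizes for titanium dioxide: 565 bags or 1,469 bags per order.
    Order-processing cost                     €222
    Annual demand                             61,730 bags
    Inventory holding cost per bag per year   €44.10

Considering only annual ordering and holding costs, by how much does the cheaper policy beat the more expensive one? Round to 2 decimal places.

€5,007.06

TC(Q) = (D/Q)S + (Q/2)H
TC(565) = (61,730/565)×222 + (565/2)×44.1 = €36,713.22
TC(1,469) = (61,730/1,469)×222 + (1,469/2)×44.1 = €41,720.29
|ΔTC| = |€36,713.22 − €41,720.29| = €5,007.06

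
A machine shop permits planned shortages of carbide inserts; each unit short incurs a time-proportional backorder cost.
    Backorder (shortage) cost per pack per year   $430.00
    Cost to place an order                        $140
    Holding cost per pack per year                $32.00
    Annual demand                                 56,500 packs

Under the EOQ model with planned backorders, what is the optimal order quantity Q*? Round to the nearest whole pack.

729 packs

Basic EOQ = √(2·56,500·140/32) = 703.118
Backorder adjustment √((H+b)/b) = √((32+430)/430) = 1.0365
Q* = 703.118 × 1.0365 ≈ 728.81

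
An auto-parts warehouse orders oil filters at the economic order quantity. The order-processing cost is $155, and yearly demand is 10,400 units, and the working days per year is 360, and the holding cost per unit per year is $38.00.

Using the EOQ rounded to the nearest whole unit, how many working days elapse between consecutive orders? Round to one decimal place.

10.1 days

Optimal lot size Q* = (2 × 10,400 × $155 / $38)^½ ≈ 291.28 → Q = 291 units
Days between orders = 360 / (D/Q) = 360 / 35.739 ≈ 10.073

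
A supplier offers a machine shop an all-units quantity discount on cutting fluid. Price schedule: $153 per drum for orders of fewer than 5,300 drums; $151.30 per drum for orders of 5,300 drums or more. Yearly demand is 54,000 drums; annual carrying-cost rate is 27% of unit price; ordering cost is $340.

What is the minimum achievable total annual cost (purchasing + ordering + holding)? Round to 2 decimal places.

H₁ = 27%×$153 = $41.3100;  H₂ = 27%×$151.30 = $40.8510
EOQ₁ = √(2×54,000×340/41.3100) = 942.81  (< 5,300, feasible at tier 1)
EOQ₂ = √(2×54,000×340/40.8510) = 948.09  (< 5,300 → use Q = 5,300 at tier-2 price)
TC(tier 1 (EOQ₁), Q≈942.8) = $8,300,947.44
TC(tier 2, Q≈5,300.0) = $8,281,919.30
Minimum at tier 2: $8,281,919.30

$8,281,919.30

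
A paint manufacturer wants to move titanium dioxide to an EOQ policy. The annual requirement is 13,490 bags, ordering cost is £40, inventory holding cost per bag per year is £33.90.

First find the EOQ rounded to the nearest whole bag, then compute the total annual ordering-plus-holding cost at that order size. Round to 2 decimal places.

£6,048.56

Optimal lot size Q* = (2 × 13,490 × £40 / £33.9)^½ ≈ 178.42 → Q = 178 bags
Annual ordering cost = (D/Q)·S = (13,490/178) × 40 = £3,031.46
Annual holding cost  = (Q/2)·H = (178/2) × 33.9 = £3,017.10
Total = £3,031.46 + £3,017.10 = £6,048.56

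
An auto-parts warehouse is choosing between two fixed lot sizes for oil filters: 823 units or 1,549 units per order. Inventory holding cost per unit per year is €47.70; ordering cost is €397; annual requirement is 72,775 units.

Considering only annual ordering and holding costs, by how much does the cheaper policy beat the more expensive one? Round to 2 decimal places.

€861.61

For each Q, cost = (D/Q)·S + (Q/2)·H.
TC(823) = (72,775/823)×397 + (823/2)×47.7 = €54,733.87
TC(1,549) = (72,775/1,549)×397 + (1,549/2)×47.7 = €55,595.47
Lots of 823 are cheaper by €861.61.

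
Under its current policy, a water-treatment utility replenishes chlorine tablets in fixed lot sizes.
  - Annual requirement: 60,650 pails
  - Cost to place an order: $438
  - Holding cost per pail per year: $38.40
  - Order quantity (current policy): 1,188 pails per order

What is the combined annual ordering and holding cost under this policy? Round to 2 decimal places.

$45,170.46

Annual ordering cost = (D/Q)·S = (60,650/1,188) × 438 = $22,360.86
Annual holding cost  = (Q/2)·H = (1,188/2) × 38.4 = $22,809.60
Total = $22,360.86 + $22,809.60 = $45,170.46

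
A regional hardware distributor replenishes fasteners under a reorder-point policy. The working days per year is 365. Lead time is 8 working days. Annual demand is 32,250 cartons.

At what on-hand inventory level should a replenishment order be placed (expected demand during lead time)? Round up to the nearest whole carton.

707 cartons

Daily demand d = 32,250 / 365 = 88.356 cartons/day
Demand during lead time = 88.356 × 8 = 706.85
Reorder point = 706.85 → round up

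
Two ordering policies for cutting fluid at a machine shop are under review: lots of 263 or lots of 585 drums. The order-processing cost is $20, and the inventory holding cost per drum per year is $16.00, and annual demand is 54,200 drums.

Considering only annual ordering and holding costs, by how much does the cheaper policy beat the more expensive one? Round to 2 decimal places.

$307.32

TC(Q) = (D/Q)S + (Q/2)H
TC(263) = (54,200/263)×20 + (263/2)×16 = $6,225.67
TC(585) = (54,200/585)×20 + (585/2)×16 = $6,532.99
Cheaper: Q = 263.  Difference = $307.32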